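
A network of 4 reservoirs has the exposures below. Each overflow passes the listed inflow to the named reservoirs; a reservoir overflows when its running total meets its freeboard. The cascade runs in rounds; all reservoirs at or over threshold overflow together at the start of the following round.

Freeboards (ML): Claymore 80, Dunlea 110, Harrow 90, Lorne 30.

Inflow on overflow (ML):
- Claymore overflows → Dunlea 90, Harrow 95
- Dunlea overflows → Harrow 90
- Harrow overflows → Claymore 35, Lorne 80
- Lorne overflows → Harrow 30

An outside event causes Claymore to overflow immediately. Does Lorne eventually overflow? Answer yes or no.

Round 1 — Claymore overflows (initial).
  Dunlea: +90 → 90 < 110
  Harrow: +95 → 95 ≥ 90
Round 2 — Harrow overflows.
  Lorne: +80 → 80 ≥ 30
Round 3 — Lorne overflows.
No further overflows.

yes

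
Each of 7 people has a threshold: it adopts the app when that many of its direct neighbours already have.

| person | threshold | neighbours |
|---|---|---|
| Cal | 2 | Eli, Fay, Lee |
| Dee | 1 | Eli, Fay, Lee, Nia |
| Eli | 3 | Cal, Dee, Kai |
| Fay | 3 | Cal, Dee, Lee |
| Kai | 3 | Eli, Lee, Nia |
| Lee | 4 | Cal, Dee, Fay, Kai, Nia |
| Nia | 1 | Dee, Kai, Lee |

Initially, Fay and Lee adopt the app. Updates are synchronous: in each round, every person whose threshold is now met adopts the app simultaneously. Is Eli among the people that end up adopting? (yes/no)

no

Round 1 — Fay, Lee adopt the app (initial).
Round 2 — checking thresholds:
  Cal: 2 of 3 neighbours ≥ 2, adopts the app.
  Dee: 2 of 4 neighbours ≥ 1, adopts the app.
  Kai: 1 of 3 neighbours < 3, below threshold.
  Nia: 1 of 3 neighbours ≥ 1, adopts the app.
Round 3 — no new adoptions; cascade stops.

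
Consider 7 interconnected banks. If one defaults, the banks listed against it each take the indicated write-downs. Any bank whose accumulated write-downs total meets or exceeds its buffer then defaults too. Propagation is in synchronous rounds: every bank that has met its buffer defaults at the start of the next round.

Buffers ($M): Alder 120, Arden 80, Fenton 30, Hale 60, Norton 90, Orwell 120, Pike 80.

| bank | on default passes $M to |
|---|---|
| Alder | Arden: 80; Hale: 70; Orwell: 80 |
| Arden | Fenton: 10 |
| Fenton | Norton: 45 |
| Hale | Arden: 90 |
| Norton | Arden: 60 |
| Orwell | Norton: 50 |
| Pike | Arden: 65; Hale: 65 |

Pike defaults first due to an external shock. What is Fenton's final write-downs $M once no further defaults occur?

Round 1 — Pike defaults (initial).
  Arden: +65 → 65 < 80
  Hale: +65 → 65 ≥ 60
Round 2 — Hale defaults.
  Arden: +90 → 155 ≥ 80
Round 3 — Arden defaults.
  Fenton: +10 → 10 < 30
No further defaults.

10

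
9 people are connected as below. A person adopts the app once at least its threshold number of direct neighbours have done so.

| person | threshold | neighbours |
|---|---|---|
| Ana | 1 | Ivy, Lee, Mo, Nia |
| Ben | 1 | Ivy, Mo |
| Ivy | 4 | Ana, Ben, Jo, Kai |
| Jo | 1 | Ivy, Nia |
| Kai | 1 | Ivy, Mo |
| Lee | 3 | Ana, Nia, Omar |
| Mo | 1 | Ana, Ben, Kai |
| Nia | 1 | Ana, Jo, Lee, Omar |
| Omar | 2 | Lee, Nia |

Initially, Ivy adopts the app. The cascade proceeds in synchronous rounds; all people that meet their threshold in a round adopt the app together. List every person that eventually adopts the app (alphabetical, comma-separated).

Round 1 — Ivy adopts the app (initial).
Round 2 — checking thresholds:
  Ana: 1 of 4 neighbours ≥ 1, adopts the app.
  Ben: 1 of 2 neighbours ≥ 1, adopts the app.
  Jo: 1 of 2 neighbours ≥ 1, adopts the app.
  Kai: 1 of 2 neighbours ≥ 1, adopts the app.
Round 3 — checking thresholds:
  Lee: 1 of 3 neighbours < 3, below threshold.
  Mo: 3 of 3 neighbours ≥ 1, adopts the app.
  Nia: 2 of 4 neighbours ≥ 1, adopts the app.
Round 4 — no new adoptions; cascade stops.

Ana, Ben, Ivy, Jo, Kai, Mo, Nia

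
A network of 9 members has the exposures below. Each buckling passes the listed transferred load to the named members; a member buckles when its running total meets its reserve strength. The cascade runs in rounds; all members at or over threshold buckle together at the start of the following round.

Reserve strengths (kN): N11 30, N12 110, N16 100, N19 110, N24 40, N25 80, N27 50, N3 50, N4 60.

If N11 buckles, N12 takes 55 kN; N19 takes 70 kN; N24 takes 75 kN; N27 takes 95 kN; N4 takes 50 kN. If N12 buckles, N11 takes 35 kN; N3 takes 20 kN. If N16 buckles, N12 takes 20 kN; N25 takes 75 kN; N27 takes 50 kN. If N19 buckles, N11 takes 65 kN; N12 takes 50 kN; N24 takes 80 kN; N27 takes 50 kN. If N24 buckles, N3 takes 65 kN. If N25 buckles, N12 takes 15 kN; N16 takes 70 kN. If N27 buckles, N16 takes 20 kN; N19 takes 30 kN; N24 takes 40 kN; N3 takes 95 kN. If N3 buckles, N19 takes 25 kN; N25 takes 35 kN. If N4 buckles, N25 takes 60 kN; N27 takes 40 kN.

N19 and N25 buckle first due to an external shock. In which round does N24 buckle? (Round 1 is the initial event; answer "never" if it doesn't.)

Round 1 — N19, N25 buckle (initial).
  N11: +65 → 65 ≥ 30
  N12: +50+15 → 65 < 110
  N16: +70 → 70 < 100
  N24: +80 → 80 ≥ 40
  N27: +50 → 50 ≥ 50
Round 2 — N11, N24, N27 buckle.
  N12: +55 → 120 ≥ 110
  N16: +20 → 90 < 100
  N3: +65+95 → 160 ≥ 50
  N4: +50 → 50 < 60
Round 3 — N12, N3 buckle.
No further bucklings.

2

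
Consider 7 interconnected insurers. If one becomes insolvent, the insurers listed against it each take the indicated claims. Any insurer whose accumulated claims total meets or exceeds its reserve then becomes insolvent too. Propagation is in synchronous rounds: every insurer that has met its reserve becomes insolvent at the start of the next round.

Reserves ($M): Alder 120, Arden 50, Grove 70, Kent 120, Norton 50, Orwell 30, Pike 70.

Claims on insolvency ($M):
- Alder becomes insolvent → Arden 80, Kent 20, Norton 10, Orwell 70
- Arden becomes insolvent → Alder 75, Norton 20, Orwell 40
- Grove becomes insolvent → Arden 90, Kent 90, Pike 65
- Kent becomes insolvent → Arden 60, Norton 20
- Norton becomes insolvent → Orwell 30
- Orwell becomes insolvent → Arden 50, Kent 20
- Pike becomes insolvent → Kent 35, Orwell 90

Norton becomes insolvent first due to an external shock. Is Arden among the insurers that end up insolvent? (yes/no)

yes

Round 1 — Norton becomes insolvent (initial).
  Orwell: +30 → 30 ≥ 30
Round 2 — Orwell becomes insolvent.
  Arden: +50 → 50 ≥ 50
  Kent: +20 → 20 < 120
Round 3 — Arden becomes insolvent.
  Alder: +75 → 75 < 120
No further insolvencies.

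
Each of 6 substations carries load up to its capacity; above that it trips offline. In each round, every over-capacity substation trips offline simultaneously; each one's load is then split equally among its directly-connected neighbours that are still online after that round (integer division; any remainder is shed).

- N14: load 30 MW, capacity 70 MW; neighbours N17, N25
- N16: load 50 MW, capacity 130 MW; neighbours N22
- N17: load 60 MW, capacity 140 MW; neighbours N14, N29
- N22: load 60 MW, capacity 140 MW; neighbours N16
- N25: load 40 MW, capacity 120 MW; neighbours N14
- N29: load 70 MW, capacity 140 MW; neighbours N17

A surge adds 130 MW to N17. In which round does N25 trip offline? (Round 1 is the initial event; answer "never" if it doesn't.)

3

Round 1 — N17 at 190 > 140. N17 trips offline.
  N17 sheds 190 MW to N14, N29: 95 each.
    N14: 30+95 = 125 > 70
    N29: 70+95 = 165 > 140
Round 2 — N14, N29 trip offline.
  N14 sheds 125 MW to N25: 125 each.
    N25: 40+125 = 165 > 120
  N29 sheds 165 MW: no online neighbours, lost.
Round 3 — N25 trips offline.
  N25 sheds 165 MW: no online neighbours, lost.
No further trips.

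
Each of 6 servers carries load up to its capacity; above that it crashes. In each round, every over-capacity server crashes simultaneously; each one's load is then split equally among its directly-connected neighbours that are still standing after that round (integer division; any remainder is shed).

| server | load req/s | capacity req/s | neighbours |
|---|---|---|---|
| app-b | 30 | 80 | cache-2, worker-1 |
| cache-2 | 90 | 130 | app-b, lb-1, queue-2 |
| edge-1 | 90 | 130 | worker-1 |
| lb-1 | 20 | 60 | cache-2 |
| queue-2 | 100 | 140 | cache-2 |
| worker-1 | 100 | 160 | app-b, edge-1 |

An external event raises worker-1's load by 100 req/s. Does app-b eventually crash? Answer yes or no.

Round 1 — worker-1 at 200 > 160. worker-1 crashes.
  worker-1 sheds 200 req/s to app-b, edge-1: 100 each.
    app-b: 30+100 = 130 > 80
    edge-1: 90+100 = 190 > 130
Round 2 — app-b, edge-1 crash.
  app-b sheds 130 req/s to cache-2: 130 each.
    cache-2: 90+130 = 220 > 130
  edge-1 sheds 190 req/s: no online neighbours, lost.
Round 3 — cache-2 crashes.
  cache-2 sheds 220 req/s to lb-1, queue-2: 110 each.
    lb-1: 20+110 = 130 > 60
    queue-2: 100+110 = 210 > 140
Round 4 — lb-1, queue-2 crash.
  lb-1 sheds 130 req/s: no online neighbours, lost.
  queue-2 sheds 210 req/s: no online neighbours, lost.
No further crashes.

yes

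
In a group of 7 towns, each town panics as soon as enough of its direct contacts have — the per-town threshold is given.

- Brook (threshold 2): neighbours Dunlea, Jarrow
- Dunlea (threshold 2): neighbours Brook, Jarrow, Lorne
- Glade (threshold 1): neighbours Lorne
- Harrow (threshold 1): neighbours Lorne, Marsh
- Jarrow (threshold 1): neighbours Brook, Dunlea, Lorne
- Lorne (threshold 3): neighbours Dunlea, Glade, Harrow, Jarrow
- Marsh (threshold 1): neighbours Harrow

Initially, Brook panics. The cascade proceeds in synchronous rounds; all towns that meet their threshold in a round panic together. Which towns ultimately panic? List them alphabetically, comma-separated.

Brook, Dunlea, Jarrow

Round 1 — Brook panics (initial).
Round 2 — checking thresholds:
  Dunlea: 1 of 3 neighbours < 2, not yet.
  Jarrow: 1 of 3 neighbours ≥ 1, panics.
Round 3 — checking thresholds:
  Dunlea: 2 of 3 neighbours ≥ 2, panics.
  Lorne: 1 of 4 neighbours < 3, not yet.
Round 4 — no new panics; cascade stops.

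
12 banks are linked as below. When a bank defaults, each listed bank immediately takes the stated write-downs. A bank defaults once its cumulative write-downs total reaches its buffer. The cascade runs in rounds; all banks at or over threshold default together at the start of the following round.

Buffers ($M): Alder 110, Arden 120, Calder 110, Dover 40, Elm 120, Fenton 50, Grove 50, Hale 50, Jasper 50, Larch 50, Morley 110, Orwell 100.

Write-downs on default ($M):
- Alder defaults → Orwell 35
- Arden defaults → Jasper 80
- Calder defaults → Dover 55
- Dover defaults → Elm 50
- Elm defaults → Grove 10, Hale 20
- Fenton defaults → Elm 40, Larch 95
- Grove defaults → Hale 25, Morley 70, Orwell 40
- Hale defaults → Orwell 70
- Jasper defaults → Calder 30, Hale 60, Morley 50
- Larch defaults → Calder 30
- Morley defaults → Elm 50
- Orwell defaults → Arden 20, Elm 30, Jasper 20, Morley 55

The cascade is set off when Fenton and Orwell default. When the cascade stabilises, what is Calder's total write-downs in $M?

30

Round 1 — Fenton, Orwell default (initial).
  Arden: +20 → 20 < 120
  Elm: +40+30 → 70 < 120
  Jasper: +20 → 20 < 50
  Larch: +95 → 95 ≥ 50
  Morley: +55 → 55 < 110
Round 2 — Larch defaults.
  Calder: +30 → 30 < 110
No further defaults.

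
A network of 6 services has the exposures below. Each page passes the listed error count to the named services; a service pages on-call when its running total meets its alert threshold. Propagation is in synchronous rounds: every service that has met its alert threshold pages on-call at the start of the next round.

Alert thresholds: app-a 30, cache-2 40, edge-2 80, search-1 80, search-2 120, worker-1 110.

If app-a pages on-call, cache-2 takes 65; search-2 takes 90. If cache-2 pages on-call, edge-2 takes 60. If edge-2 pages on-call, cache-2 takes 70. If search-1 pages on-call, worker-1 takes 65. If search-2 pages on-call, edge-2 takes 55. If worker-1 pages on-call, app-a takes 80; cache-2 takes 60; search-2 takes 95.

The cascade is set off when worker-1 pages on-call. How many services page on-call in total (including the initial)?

Round 1 — worker-1 pages on-call (initial).
  app-a: +80 → 80 ≥ 30
  cache-2: +60 → 60 ≥ 40
  search-2: +95 → 95 < 120
Round 2 — app-a, cache-2 page on-call.
  edge-2: +60 → 60 < 80
  search-2: +90 → 185 ≥ 120
Round 3 — search-2 pages on-call.
  edge-2: +55 → 115 ≥ 80
Round 4 — edge-2 pages on-call.
No further pages.

5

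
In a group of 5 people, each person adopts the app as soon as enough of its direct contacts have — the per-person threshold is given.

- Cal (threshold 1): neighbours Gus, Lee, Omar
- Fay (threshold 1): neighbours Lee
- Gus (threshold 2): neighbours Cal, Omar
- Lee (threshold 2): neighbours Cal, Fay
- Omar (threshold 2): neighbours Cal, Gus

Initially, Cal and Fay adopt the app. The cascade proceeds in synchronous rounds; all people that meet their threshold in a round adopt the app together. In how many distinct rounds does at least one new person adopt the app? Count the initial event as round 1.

Round 1 — Cal, Fay adopt the app (initial).
Round 2 — checking thresholds:
  Gus: 1 of 2 neighbours < 2, not yet.
  Lee: 2 of 2 neighbours ≥ 2, adopts the app.
  Omar: 1 of 2 neighbours < 2, not yet.
Round 3 — no new adoptions; cascade stops.

2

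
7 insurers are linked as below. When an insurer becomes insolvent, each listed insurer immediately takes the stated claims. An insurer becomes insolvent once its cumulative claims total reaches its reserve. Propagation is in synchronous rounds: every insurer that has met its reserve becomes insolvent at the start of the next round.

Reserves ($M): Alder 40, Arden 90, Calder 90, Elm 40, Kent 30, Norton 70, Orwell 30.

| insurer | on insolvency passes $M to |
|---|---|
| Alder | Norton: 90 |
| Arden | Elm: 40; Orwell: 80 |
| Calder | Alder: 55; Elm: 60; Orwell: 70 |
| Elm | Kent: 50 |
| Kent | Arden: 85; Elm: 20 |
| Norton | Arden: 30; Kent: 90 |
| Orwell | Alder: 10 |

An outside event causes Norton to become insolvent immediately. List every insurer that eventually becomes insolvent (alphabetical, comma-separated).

Arden, Elm, Kent, Norton, Orwell

Round 1 — Norton becomes insolvent (initial).
  Arden: +30 → 30 < 90
  Kent: +90 → 90 ≥ 30
Round 2 — Kent becomes insolvent.
  Arden: +85 → 115 ≥ 90
  Elm: +20 → 20 < 40
Round 3 — Arden becomes insolvent.
  Elm: +40 → 60 ≥ 40
  Orwell: +80 → 80 ≥ 30
Round 4 — Elm, Orwell become insolvent.
  Alder: +10 → 10 < 40
No further insolvencies.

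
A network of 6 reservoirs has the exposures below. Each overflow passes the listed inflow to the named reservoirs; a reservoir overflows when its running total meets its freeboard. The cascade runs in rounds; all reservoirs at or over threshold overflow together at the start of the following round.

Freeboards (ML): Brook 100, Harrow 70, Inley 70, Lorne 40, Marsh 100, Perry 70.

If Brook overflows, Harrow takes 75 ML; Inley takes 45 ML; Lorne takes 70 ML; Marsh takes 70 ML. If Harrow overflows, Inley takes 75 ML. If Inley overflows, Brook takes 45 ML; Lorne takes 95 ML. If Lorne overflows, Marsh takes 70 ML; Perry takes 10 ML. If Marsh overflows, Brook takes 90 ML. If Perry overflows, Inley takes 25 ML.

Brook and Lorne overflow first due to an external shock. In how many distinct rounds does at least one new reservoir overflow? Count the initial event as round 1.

Round 1 — Brook, Lorne overflow (initial).
  Harrow: +75 → 75 ≥ 70
  Inley: +45 → 45 < 70
  Marsh: +70+70 → 140 ≥ 100
  Perry: +10 → 10 < 70
Round 2 — Harrow, Marsh overflow.
  Inley: +75 → 120 ≥ 70
Round 3 — Inley overflows.
No further overflows.

3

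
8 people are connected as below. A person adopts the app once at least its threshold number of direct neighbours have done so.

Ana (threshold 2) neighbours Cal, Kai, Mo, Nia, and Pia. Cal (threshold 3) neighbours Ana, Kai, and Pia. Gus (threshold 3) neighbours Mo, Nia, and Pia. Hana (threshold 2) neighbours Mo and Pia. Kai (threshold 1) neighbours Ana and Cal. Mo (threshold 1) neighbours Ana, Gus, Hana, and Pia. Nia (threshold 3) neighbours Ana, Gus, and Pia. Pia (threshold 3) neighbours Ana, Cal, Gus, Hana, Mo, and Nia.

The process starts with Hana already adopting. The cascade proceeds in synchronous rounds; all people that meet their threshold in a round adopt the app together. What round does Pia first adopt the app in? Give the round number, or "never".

never

Round 1 — Hana adopts the app (initial).
Round 2 — checking thresholds:
  Mo: 1 of 4 neighbours ≥ 1, adopts the app.
  Pia: 1 of 6 neighbours < 3, not yet.
Round 3 — no new adoptions; cascade stops.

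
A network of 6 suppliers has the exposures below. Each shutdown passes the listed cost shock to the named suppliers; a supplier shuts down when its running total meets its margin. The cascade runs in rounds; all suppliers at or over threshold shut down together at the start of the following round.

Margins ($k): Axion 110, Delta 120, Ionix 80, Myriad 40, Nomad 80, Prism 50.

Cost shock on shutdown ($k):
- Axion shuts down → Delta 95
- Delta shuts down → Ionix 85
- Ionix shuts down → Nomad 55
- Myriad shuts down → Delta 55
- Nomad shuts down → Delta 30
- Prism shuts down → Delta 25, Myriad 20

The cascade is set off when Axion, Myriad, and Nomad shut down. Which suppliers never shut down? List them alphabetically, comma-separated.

Round 1 — Axion, Myriad, Nomad shut down (initial).
  Delta: +95+55+30 → 180 ≥ 120
Round 2 — Delta shuts down.
  Ionix: +85 → 85 ≥ 80
Round 3 — Ionix shuts down.
No further shutdowns.

Prism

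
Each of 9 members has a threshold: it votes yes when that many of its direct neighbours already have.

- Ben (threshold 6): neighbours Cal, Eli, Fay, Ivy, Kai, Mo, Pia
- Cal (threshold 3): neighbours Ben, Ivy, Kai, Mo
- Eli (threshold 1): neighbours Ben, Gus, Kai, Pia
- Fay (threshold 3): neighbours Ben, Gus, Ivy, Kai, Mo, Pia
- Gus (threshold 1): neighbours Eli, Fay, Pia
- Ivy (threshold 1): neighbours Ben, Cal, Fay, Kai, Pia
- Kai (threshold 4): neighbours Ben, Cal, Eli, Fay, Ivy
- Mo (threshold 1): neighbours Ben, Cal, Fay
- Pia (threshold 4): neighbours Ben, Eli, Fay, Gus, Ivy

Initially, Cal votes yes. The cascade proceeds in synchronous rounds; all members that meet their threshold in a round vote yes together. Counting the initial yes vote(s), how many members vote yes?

Round 1 — Cal votes yes (initial).
Round 2 — checking thresholds:
  Ben: 1 of 7 neighbours < 6, holds.
  Ivy: 1 of 5 neighbours ≥ 1, votes yes.
  Kai: 1 of 5 neighbours < 4, holds.
  Mo: 1 of 3 neighbours ≥ 1, votes yes.
Round 3 — no new yes votes; cascade stops.

3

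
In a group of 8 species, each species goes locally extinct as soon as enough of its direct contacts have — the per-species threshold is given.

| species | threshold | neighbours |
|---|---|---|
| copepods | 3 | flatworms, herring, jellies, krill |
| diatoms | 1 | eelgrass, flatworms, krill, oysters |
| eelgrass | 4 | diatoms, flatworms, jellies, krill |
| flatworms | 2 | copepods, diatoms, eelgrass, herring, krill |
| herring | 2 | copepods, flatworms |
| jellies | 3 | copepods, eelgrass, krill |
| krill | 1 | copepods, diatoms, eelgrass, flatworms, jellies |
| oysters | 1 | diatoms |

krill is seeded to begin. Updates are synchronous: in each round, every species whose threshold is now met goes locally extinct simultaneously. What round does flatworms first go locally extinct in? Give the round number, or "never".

Round 1 — krill goes locally extinct (initial).
Round 2 — checking thresholds:
  copepods: 1 of 4 neighbours < 3, below threshold.
  diatoms: 1 of 4 neighbours ≥ 1, goes locally extinct.
  eelgrass: 1 of 4 neighbours < 4, below threshold.
  flatworms: 1 of 5 neighbours < 2, below threshold.
  jellies: 1 of 3 neighbours < 3, below threshold.
Round 3 — checking thresholds:
  copepods: 1 of 4 neighbours < 3, below threshold.
  eelgrass: 2 of 4 neighbours < 4, below threshold.
  flatworms: 2 of 5 neighbours ≥ 2, goes locally extinct.
  jellies: 1 of 3 neighbours < 3, below threshold.
  oysters: 1 of 1 neighbours ≥ 1, goes locally extinct.
Round 4 — no new extinctions; cascade stops.

3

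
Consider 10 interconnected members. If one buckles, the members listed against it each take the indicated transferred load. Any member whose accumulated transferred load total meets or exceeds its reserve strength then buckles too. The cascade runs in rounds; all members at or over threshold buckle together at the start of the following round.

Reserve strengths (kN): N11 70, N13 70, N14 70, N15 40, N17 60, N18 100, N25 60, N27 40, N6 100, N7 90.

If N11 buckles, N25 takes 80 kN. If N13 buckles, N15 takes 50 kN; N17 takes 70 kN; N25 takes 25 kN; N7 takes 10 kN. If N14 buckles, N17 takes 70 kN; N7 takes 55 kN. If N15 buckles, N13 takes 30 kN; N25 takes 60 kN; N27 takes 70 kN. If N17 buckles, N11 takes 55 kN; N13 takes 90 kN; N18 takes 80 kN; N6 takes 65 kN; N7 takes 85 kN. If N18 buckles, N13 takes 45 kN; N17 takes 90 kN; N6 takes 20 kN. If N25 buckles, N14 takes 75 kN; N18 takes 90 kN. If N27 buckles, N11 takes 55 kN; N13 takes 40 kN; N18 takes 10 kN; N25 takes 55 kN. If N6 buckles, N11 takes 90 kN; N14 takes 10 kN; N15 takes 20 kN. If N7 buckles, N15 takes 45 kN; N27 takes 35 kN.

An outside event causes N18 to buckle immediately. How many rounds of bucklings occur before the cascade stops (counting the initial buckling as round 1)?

6

Round 1 — N18 buckles (initial).
  N13: +45 → 45 < 70
  N17: +90 → 90 ≥ 60
  N6: +20 → 20 < 100
Round 2 — N17 buckles.
  N11: +55 → 55 < 70
  N13: +90 → 135 ≥ 70
  N6: +65 → 85 < 100
  N7: +85 → 85 < 90
Round 3 — N13 buckles.
  N15: +50 → 50 ≥ 40
  N25: +25 → 25 < 60
  N7: +10 → 95 ≥ 90
Round 4 — N15, N7 buckle.
  N25: +60 → 85 ≥ 60
  N27: +70+35 → 105 ≥ 40
Round 5 — N25, N27 buckle.
  N11: +55 → 110 ≥ 70
  N14: +75 → 75 ≥ 70
Round 6 — N11, N14 buckle.
No further bucklings.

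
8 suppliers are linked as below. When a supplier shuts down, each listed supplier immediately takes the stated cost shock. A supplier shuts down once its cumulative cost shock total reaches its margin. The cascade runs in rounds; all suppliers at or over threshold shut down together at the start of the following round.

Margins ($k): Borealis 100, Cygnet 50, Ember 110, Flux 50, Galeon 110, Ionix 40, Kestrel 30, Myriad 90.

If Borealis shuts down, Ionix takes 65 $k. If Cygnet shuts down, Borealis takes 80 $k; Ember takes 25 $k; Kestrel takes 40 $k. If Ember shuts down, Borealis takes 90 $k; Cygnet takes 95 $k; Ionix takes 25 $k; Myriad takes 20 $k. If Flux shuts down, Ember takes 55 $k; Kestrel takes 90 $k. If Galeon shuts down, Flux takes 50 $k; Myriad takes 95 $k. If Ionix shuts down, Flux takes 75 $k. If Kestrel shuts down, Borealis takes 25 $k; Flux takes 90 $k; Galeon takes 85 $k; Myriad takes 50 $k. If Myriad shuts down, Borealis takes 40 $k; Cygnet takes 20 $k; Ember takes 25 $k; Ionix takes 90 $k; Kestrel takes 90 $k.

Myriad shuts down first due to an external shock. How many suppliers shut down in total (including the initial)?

4

Round 1 — Myriad shuts down (initial).
  Borealis: +40 → 40 < 100
  Cygnet: +20 → 20 < 50
  Ember: +25 → 25 < 110
  Ionix: +90 → 90 ≥ 40
  Kestrel: +90 → 90 ≥ 30
Round 2 — Ionix, Kestrel shut down.
  Borealis: +25 → 65 < 100
  Flux: +75+90 → 165 ≥ 50
  Galeon: +85 → 85 < 110
Round 3 — Flux shuts down.
  Ember: +55 → 80 < 110
No further shutdowns.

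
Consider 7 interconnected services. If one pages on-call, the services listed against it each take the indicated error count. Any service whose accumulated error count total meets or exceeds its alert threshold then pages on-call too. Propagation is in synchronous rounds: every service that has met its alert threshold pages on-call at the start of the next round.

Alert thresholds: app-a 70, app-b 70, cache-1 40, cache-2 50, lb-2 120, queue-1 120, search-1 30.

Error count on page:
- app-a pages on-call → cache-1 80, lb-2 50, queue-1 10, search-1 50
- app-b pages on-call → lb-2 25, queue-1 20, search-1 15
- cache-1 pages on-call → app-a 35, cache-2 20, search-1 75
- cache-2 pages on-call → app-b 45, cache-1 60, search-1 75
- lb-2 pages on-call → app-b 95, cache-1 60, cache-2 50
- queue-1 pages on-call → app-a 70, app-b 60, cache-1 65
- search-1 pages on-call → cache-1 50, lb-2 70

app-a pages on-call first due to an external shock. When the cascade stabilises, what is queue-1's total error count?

Round 1 — app-a pages on-call (initial).
  cache-1: +80 → 80 ≥ 40
  lb-2: +50 → 50 < 120
  queue-1: +10 → 10 < 120
  search-1: +50 → 50 ≥ 30
Round 2 — cache-1, search-1 page on-call.
  cache-2: +20 → 20 < 50
  lb-2: +70 → 120 ≥ 120
Round 3 — lb-2 pages on-call.
  app-b: +95 → 95 ≥ 70
  cache-2: +50 → 70 ≥ 50
Round 4 — app-b, cache-2 page on-call.
  queue-1: +20 → 30 < 120
No further pages.

30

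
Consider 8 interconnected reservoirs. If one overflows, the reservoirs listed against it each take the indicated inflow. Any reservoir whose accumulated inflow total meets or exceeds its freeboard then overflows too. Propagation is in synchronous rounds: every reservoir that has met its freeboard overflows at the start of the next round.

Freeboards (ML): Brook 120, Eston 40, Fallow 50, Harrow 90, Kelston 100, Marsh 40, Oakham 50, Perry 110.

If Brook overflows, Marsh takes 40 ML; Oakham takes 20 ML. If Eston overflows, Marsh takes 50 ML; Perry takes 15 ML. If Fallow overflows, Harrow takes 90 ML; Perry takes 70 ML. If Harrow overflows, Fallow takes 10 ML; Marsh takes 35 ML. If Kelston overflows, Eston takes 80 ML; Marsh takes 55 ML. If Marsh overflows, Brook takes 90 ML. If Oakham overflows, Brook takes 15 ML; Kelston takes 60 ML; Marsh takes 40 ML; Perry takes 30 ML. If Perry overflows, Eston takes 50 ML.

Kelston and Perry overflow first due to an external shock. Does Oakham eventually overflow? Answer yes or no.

no

Round 1 — Kelston, Perry overflow (initial).
  Eston: +80+50 → 130 ≥ 40
  Marsh: +55 → 55 ≥ 40
Round 2 — Eston, Marsh overflow.
  Brook: +90 → 90 < 120
No further overflows.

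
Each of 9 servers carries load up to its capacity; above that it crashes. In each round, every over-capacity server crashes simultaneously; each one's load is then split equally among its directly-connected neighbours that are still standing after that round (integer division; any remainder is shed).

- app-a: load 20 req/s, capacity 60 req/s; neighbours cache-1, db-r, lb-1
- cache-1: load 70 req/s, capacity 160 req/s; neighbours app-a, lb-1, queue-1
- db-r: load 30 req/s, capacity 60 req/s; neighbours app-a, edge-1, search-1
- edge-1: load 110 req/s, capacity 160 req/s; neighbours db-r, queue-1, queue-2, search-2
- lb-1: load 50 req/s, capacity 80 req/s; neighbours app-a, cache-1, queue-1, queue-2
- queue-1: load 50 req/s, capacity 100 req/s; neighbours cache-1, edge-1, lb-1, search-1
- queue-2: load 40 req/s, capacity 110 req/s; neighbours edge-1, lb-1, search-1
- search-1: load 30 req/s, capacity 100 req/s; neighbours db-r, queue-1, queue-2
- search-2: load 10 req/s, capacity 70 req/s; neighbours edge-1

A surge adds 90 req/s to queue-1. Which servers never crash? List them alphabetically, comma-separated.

app-a, cache-1, db-r, edge-1, queue-2, search-1, search-2

Round 1 — queue-1 at 140 > 100. queue-1 crashes.
  queue-1 sheds 140 req/s to cache-1, edge-1, lb-1, search-1: 35 each.
    cache-1: 70+35 = 105 ≤ 160
    edge-1: 110+35 = 145 ≤ 160
    lb-1: 50+35 = 85 > 80
    search-1: 30+35 = 65 ≤ 100
Round 2 — lb-1 crashes.
  lb-1 sheds 85 req/s to app-a, cache-1, queue-2: 28 each (1 lost).
    app-a: 20+28 = 48 ≤ 60
    cache-1: 105+28 = 133 ≤ 160
    queue-2: 40+28 = 68 ≤ 110
No further crashes.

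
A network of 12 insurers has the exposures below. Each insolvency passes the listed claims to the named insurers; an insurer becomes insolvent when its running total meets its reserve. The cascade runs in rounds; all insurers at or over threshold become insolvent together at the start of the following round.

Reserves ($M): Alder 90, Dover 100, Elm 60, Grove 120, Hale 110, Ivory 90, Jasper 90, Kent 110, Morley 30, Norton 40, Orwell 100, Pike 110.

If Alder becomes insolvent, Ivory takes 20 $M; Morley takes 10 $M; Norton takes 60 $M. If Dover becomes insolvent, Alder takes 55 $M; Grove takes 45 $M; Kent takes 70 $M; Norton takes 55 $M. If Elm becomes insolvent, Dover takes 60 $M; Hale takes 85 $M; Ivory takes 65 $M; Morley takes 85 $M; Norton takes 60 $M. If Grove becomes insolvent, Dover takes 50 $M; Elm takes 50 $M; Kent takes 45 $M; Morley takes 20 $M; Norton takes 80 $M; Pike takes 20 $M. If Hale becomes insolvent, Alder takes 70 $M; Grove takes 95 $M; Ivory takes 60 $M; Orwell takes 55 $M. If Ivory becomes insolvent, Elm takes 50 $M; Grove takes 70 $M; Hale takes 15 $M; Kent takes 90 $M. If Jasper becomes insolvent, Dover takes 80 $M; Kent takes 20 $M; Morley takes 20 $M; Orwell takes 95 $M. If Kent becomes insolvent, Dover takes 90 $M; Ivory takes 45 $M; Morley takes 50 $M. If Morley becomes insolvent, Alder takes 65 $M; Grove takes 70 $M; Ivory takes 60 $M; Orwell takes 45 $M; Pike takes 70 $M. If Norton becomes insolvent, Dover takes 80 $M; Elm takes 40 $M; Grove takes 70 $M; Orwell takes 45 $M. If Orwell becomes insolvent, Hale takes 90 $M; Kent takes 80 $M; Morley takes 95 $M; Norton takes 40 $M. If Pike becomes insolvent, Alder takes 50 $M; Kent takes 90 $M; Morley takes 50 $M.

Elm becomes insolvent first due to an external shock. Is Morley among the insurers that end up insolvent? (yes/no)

yes

Round 1 — Elm becomes insolvent (initial).
  Dover: +60 → 60 < 100
  Hale: +85 → 85 < 110
  Ivory: +65 → 65 < 90
  Morley: +85 → 85 ≥ 30
  Norton: +60 → 60 ≥ 40
Round 2 — Morley, Norton become insolvent.
  Alder: +65 → 65 < 90
  Dover: +80 → 140 ≥ 100
  Grove: +70+70 → 140 ≥ 120
  Ivory: +60 → 125 ≥ 90
  Orwell: +45+45 → 90 < 100
  Pike: +70 → 70 < 110
Round 3 — Dover, Grove, Ivory become insolvent.
  Alder: +55 → 120 ≥ 90
  Hale: +15 → 100 < 110
  Kent: +70+45+90 → 205 ≥ 110
  Pike: +20 → 90 < 110
Round 4 — Alder, Kent become insolvent.
No further insolvencies.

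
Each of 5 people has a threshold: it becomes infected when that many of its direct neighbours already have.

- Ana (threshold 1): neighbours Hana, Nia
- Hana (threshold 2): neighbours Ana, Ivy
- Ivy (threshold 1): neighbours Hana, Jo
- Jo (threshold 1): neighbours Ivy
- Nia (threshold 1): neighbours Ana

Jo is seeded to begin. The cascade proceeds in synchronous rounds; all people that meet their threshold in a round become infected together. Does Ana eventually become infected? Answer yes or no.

no

Round 1 — Jo becomes infected (initial).
Round 2 — checking thresholds:
  Ivy: 1 of 2 neighbours ≥ 1, becomes infected.
Round 3 — no new infections; cascade stops.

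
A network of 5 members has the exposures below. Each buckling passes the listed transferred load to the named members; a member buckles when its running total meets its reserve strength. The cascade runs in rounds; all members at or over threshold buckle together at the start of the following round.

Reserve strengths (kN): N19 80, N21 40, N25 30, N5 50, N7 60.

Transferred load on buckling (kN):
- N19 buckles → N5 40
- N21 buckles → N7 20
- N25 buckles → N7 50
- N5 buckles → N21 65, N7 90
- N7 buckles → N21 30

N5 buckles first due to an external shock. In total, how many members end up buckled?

Round 1 — N5 buckles (initial).
  N21: +65 → 65 ≥ 40
  N7: +90 → 90 ≥ 60
Round 2 — N21, N7 buckle.
No further bucklings.

3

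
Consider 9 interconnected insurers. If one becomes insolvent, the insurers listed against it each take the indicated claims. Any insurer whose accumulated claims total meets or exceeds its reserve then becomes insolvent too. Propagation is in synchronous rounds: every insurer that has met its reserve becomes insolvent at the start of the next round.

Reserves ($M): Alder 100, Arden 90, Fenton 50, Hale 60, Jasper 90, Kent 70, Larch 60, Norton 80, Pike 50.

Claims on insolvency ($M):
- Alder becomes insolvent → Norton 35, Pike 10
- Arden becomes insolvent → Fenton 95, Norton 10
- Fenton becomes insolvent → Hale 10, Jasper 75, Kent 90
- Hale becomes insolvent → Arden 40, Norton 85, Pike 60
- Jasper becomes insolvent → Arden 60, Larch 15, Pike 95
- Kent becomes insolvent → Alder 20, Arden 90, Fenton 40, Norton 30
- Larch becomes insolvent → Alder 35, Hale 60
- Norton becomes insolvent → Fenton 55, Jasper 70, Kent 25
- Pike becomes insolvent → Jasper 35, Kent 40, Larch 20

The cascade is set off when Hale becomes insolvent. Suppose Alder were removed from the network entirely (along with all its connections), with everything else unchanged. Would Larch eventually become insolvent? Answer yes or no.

With Alder removed:
Round 1 — Hale becomes insolvent (initial).
  Arden: +40 → 40 < 90
  Norton: +85 → 85 ≥ 80
  Pike: +60 → 60 ≥ 50
Round 2 — Norton, Pike become insolvent.
  Fenton: +55 → 55 ≥ 50
  Jasper: +70+35 → 105 ≥ 90
  Kent: +25+40 → 65 < 70
  Larch: +20 → 20 < 60
Round 3 — Fenton, Jasper become insolvent.
  Arden: +60 → 100 ≥ 90
  Kent: +90 → 155 ≥ 70
  Larch: +15 → 35 < 60
Round 4 — Arden, Kent become insolvent.
No further insolvencies.

no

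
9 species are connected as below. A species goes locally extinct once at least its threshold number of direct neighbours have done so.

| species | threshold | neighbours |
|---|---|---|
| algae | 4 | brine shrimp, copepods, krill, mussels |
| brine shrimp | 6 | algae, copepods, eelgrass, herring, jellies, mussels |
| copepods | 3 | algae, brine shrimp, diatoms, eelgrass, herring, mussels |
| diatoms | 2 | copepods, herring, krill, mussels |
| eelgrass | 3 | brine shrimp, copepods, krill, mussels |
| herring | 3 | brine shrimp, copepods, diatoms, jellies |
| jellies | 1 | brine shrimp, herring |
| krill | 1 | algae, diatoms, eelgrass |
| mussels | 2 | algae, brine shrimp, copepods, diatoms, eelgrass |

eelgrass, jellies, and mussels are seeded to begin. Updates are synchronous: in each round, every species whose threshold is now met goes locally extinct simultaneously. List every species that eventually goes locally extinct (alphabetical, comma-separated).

copepods, diatoms, eelgrass, herring, jellies, krill, mussels

Round 1 — eelgrass, jellies, mussels go locally extinct (initial).
Round 2 — checking thresholds:
  algae: 1 of 4 neighbours < 4, not yet.
  brine shrimp: 3 of 6 neighbours < 6, not yet.
  copepods: 2 of 6 neighbours < 3, not yet.
  diatoms: 1 of 4 neighbours < 2, not yet.
  herring: 1 of 4 neighbours < 3, not yet.
  krill: 1 of 3 neighbours ≥ 1, goes locally extinct.
Round 3 — checking thresholds:
  algae: 2 of 4 neighbours < 4, not yet.
  brine shrimp: 3 of 6 neighbours < 6, not yet.
  copepods: 2 of 6 neighbours < 3, not yet.
  diatoms: 2 of 4 neighbours ≥ 2, goes locally extinct.
  herring: 1 of 4 neighbours < 3, not yet.
Round 4 — checking thresholds:
  algae: 2 of 4 neighbours < 4, not yet.
  brine shrimp: 3 of 6 neighbours < 6, not yet.
  copepods: 3 of 6 neighbours ≥ 3, goes locally extinct.
  herring: 2 of 4 neighbours < 3, not yet.
Round 5 — checking thresholds:
  algae: 3 of 4 neighbours < 4, not yet.
  brine shrimp: 4 of 6 neighbours < 6, not yet.
  herring: 3 of 4 neighbours ≥ 3, goes locally extinct.
Round 6 — no new extinctions; cascade stops.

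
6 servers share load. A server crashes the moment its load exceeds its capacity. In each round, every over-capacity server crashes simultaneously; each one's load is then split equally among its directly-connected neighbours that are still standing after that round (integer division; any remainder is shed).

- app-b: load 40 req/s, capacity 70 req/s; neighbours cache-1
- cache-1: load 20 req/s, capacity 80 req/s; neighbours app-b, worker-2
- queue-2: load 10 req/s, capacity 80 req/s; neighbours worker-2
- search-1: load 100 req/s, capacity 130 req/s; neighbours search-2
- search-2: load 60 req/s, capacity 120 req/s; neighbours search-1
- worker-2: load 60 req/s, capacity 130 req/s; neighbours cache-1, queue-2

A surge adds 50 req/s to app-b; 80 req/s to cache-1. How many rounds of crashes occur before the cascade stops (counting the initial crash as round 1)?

3

Round 1 — app-b at 90 > 70; cache-1 at 100 > 80. app-b, cache-1 crash.
  app-b sheds 90 req/s: no online neighbours, lost.
  cache-1 sheds 100 req/s to worker-2: 100 each.
    worker-2: 60+100 = 160 > 130
Round 2 — worker-2 crashes.
  worker-2 sheds 160 req/s to queue-2: 160 each.
    queue-2: 10+160 = 170 > 80
Round 3 — queue-2 crashes.
  queue-2 sheds 170 req/s: no online neighbours, lost.
No further crashes.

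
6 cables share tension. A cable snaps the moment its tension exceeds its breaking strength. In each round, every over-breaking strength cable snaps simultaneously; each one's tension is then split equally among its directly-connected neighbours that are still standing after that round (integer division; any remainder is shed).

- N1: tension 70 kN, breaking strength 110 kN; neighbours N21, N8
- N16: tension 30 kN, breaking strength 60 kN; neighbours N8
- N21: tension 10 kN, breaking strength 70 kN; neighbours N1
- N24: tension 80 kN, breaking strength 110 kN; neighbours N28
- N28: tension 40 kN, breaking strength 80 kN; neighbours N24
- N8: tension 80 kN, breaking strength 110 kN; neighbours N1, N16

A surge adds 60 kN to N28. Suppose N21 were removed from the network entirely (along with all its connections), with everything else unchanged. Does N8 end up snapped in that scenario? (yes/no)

With N21 removed:
Round 1 — N28 at 100 > 80. N28 snaps.
  N28 sheds 100 kN to N24: 100 each.
    N24: 80+100 = 180 > 110
Round 2 — N24 snaps.
  N24 sheds 180 kN: no online neighbours, lost.
No further breaks.

no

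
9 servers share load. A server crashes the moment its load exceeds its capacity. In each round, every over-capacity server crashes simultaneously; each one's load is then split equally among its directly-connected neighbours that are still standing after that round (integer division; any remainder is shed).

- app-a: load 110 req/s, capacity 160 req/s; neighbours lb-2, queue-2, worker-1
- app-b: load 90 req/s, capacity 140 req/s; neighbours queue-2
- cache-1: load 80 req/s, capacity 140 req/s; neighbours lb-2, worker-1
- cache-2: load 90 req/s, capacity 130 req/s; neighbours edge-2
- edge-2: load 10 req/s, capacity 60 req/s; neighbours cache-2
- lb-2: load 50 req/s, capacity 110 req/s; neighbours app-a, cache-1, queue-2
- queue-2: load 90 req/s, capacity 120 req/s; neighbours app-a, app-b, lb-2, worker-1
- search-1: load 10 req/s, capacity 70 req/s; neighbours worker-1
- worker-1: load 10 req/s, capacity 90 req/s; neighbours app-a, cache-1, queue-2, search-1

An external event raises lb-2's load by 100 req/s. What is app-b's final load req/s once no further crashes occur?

Round 1 — lb-2 at 150 > 110. lb-2 crashes.
  lb-2 sheds 150 req/s to app-a, cache-1, queue-2: 50 each.
    app-a: 110+50 = 160 ≤ 160
    cache-1: 80+50 = 130 ≤ 140
    queue-2: 90+50 = 140 > 120
Round 2 — queue-2 crashes.
  queue-2 sheds 140 req/s to app-a, app-b, worker-1: 46 each (2 lost).
    app-a: 160+46 = 206 > 160
    app-b: 90+46 = 136 ≤ 140
    worker-1: 10+46 = 56 ≤ 90
Round 3 — app-a crashes.
  app-a sheds 206 req/s to worker-1: 206 each.
    worker-1: 56+206 = 262 > 90
Round 4 — worker-1 crashes.
  worker-1 sheds 262 req/s to cache-1, search-1: 131 each.
    cache-1: 130+131 = 261 > 140
    search-1: 10+131 = 141 > 70
Round 5 — cache-1, search-1 crash.
  cache-1 sheds 261 req/s: no online neighbours, lost.
  search-1 sheds 141 req/s: no online neighbours, lost.
No further crashes.

136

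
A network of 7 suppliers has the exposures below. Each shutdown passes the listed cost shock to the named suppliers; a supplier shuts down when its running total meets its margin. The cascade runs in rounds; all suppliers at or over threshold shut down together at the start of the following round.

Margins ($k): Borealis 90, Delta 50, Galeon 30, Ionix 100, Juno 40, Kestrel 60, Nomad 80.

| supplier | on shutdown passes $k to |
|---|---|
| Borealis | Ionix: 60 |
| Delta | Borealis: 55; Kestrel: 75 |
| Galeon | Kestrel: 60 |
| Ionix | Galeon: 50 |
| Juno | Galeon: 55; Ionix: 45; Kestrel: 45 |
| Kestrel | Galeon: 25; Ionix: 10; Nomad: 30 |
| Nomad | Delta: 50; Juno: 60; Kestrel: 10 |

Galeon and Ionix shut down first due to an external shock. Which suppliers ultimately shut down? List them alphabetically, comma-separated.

Galeon, Ionix, Kestrel

Round 1 — Galeon, Ionix shut down (initial).
  Kestrel: +60 → 60 ≥ 60
Round 2 — Kestrel shuts down.
  Nomad: +30 → 30 < 80
No further shutdowns.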